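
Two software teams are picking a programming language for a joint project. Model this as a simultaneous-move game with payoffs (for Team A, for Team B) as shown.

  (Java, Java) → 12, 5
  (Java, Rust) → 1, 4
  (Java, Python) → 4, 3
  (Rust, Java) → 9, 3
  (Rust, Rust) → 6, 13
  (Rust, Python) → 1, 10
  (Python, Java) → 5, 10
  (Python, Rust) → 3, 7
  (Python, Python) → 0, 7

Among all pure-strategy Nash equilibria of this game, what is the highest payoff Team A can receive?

Both Java is a pure NE (Team A: 12 ≥ 9; Team B: 5 ≥ 4). Team A gets 12.
Both Rust is a pure NE (Team A: 6 ≥ 3; Team B: 13 ≥ 10). Team A gets 6.
Every other cell has a profitable deviation for at least one player. Highest of {12, 6} is 12.

12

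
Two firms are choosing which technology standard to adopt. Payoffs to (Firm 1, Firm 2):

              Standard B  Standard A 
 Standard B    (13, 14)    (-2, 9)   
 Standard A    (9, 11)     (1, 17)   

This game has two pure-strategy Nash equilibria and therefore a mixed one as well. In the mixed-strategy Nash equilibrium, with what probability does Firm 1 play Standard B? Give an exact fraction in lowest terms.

6/11

Firm 1's mix p on Standard B must make Firm 2 indifferent between Standard B and Standard A.
Firm 2's payoff from Standard B: 14p + 11(1−p). From Standard A: 9p + 17(1−p).
Set equal: 5p = 6(1−p) → p = 6/11.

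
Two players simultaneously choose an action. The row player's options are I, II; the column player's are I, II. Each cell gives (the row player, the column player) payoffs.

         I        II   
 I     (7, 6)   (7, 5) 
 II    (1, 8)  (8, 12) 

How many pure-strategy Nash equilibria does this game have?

Both I: the row player gets 7 (best alternative 1); the column player gets 6 (best alternative 5). Neither deviates — NE.
Both II: the row player gets 8 (best alternative 7); the column player gets 12 (best alternative 8). Neither deviates — NE.
(II, I) is not a NE: the row player would switch to I (7 > 1).
No other cell survives both best-response checks, so there are 2 pure NE.

2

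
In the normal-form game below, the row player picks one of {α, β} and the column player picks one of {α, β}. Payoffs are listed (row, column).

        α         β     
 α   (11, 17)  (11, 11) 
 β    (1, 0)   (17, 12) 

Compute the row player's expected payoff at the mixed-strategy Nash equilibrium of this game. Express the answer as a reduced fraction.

11

The column player mixes with probability q on α, chosen so the row player is indifferent: 11q + 11(1−q) = 1q + 17(1−q) gives q = 3/8.
The row player's expected payoff (from either row, since indifferent) is 11·3/8 + 11·5/8 = 11.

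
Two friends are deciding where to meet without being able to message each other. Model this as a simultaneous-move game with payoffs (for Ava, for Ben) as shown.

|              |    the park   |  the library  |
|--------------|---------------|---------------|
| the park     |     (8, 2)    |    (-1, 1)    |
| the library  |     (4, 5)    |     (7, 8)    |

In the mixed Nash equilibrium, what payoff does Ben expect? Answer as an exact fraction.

Ava mixes with probability p on the park, chosen so Ben is indifferent: 2p + 5(1−p) = 1p + 8(1−p) gives p = 3/4.
Ben's expected payoff is 2·3/4 + 5·1/4 = 11/4.

11/4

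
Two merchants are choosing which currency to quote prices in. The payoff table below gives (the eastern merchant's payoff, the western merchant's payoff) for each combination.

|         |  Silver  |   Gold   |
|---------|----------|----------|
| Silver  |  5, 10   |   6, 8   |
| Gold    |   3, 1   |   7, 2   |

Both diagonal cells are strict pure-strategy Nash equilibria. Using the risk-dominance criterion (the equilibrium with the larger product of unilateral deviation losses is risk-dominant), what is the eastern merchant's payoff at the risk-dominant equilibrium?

At both Silver: the eastern merchant loses 5 − 3 = 2 by deviating; the western merchant loses 10 − 8 = 2. Product = 2·2 = 4.
At both Gold: the eastern merchant loses 7 − 6 = 1 by deviating; the western merchant loses 2 − 1 = 1. Product = 1·1 = 1.
4 > 1, so both Silver is risk-dominant. The eastern merchant's payoff there is 5.

5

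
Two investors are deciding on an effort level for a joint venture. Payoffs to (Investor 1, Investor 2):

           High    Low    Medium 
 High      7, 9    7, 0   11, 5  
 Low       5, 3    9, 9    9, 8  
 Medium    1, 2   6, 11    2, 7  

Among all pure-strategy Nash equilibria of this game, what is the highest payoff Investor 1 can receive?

9

Both High is a pure NE (Investor 1: 7 ≥ 5; Investor 2: 9 ≥ 5). Investor 1 gets 7.
Both Low is a pure NE (Investor 1: 9 ≥ 7; Investor 2: 9 ≥ 8). Investor 1 gets 9.
Every other cell has a profitable deviation for at least one player. Highest of {7, 9} is 9.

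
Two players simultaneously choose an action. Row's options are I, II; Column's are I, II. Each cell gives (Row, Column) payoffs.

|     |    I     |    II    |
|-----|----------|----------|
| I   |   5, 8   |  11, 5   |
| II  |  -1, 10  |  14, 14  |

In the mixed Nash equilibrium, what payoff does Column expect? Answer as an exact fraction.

62/7

Row mixes with probability p on I, chosen so Column is indifferent: 8p + 10(1−p) = 5p + 14(1−p) gives p = 4/7.
Column's expected payoff is 8·4/7 + 10·3/7 = 62/7.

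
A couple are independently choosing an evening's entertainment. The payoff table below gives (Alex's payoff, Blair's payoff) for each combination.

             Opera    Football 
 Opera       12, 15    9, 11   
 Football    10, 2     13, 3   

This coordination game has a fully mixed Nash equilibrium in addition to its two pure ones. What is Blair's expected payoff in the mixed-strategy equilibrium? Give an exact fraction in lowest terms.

Alex mixes with probability p on Opera, chosen so Blair is indifferent: 15p + 2(1−p) = 11p + 3(1−p) gives p = 1/5.
Blair's expected payoff is 15·1/5 + 2·4/5 = 23/5.

23/5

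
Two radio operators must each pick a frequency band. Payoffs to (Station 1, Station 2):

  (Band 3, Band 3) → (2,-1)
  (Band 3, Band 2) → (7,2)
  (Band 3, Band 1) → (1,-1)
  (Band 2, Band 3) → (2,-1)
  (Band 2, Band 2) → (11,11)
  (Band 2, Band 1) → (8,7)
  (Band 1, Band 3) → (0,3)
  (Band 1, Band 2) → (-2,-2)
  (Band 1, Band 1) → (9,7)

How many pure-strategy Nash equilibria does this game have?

2

Both Band 2: Station 1 gets 11 (best alternative 7); Station 2 gets 11 (best alternative 7). Neither deviates — NE.
Both Band 1: Station 1 gets 9 (best alternative 8); Station 2 gets 7 (best alternative 3). Neither deviates — NE.
Both Band 3 is not a NE: Station 2 would switch to Band 2 (2 > -1).
No other cell survives both best-response checks, so there are 2 pure NE.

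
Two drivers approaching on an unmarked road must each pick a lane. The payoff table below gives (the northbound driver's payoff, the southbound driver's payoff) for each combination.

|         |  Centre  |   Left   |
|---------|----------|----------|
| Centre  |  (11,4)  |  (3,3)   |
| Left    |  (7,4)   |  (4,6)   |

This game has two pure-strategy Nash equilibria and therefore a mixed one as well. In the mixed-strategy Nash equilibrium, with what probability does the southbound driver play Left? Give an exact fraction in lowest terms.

4/5

The southbound driver's mix q on Centre must make the northbound driver indifferent between Centre and Left.
The northbound driver's payoff from Centre: 11q + 3(1−q). From Left: 7q + 4(1−q).
Set equal: 4q = 1(1−q) → q = 1/5.
Probability on Left is 1 − 1/5 = 4/5.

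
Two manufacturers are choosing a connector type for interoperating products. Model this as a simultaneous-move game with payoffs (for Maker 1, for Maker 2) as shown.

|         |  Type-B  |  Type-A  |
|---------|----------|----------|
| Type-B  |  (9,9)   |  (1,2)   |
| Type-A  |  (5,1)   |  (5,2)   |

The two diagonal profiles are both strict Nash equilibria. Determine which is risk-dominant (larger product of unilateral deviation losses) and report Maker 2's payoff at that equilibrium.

At both Type-B: Maker 1 loses 9 − 5 = 4 by deviating; Maker 2 loses 9 − 2 = 7. Product = 4·7 = 28.
At both Type-A: Maker 1 loses 5 − 1 = 4 by deviating; Maker 2 loses 2 − 1 = 1. Product = 4·1 = 4.
28 > 4, so both Type-B is risk-dominant. Maker 2's payoff there is 9.

9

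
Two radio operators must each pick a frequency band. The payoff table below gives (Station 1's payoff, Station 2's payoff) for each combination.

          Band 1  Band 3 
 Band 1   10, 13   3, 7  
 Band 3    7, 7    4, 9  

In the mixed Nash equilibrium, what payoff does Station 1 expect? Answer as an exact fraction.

19/4

Station 2 mixes with probability q on Band 1, chosen so Station 1 is indifferent: 10q + 3(1−q) = 7q + 4(1−q) gives q = 1/4.
Station 1's expected payoff (from either row, since indifferent) is 10·1/4 + 3·3/4 = 19/4.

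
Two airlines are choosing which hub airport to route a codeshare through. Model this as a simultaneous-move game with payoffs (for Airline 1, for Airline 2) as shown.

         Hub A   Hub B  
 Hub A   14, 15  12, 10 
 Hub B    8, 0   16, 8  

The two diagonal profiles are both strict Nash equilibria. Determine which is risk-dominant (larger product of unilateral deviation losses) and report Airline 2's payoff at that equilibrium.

8

At both Hub A: Airline 1 loses 14 − 8 = 6 by deviating; Airline 2 loses 15 − 10 = 5. Product = 6·5 = 30.
At both Hub B: Airline 1 loses 16 − 12 = 4 by deviating; Airline 2 loses 8 − 0 = 8. Product = 4·8 = 32.
32 > 30, so both Hub B is risk-dominant. Airline 2's payoff there is 8.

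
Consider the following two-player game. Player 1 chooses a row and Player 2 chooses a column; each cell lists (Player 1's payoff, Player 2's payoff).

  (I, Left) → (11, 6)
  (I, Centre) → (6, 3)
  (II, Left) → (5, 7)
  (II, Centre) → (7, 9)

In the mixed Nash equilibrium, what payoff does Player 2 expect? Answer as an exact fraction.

Player 1 mixes with probability p on I, chosen so Player 2 is indifferent: 6p + 7(1−p) = 3p + 9(1−p) gives p = 2/5.
Player 2's expected payoff is 6·2/5 + 7·3/5 = 33/5.

33/5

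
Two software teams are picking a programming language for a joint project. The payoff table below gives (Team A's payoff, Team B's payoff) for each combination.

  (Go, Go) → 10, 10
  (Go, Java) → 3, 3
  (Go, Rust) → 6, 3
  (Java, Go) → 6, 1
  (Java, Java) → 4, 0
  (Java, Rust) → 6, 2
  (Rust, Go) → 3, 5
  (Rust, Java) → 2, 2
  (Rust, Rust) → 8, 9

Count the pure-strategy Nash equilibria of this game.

2

Both Go: Team A gets 10 (best alternative 6); Team B gets 10 (best alternative 3). Neither deviates — NE.
Both Rust: Team A gets 8 (best alternative 6); Team B gets 9 (best alternative 5). Neither deviates — NE.
Both Java is not a NE: Team B would switch to Rust (2 > 0).
No other cell survives both best-response checks, so there are 2 pure NE.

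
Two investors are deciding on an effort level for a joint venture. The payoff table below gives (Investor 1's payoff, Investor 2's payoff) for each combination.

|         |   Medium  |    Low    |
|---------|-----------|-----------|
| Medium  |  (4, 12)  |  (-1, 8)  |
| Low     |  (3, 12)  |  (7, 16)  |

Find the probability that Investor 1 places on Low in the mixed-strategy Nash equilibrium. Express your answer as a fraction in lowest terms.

Investor 1's mix p on Medium must make Investor 2 indifferent between Medium and Low.
Investor 2's payoff from Medium: 12p + 12(1−p). From Low: 8p + 16(1−p).
Set equal: 4p = 4(1−p) → p = 4/8 = 1/2.
Probability on Low is 1 − 1/2 = 1/2.

1/2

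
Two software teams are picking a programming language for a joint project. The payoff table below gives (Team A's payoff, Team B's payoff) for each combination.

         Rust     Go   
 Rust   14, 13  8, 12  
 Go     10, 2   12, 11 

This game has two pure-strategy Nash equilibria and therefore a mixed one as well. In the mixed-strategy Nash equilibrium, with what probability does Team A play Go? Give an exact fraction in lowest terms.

1/10

Team A's mix p on Rust must make Team B indifferent between Rust and Go.
Team B's payoff from Rust: 13p + 2(1−p). From Go: 12p + 11(1−p).
Set equal: 1p = 9(1−p) → p = 9/10.
Probability on Go is 1 − 9/10 = 1/10.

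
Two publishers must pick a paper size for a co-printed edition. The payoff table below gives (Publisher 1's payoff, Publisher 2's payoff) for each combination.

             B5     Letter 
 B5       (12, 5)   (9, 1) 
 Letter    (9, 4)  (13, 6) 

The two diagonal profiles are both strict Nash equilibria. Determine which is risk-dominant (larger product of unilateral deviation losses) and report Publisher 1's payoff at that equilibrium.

At both B5: Publisher 1 loses 12 − 9 = 3 by deviating; Publisher 2 loses 5 − 1 = 4. Product = 3·4 = 12.
At both Letter: Publisher 1 loses 13 − 9 = 4 by deviating; Publisher 2 loses 6 − 4 = 2. Product = 4·2 = 8.
12 > 8, so both B5 is risk-dominant. Publisher 1's payoff there is 12.

12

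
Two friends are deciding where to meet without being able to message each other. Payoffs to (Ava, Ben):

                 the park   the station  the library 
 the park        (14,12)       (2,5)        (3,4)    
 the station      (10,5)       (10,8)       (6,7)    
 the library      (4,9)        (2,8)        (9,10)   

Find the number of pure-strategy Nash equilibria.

3

Both the park: Ava gets 14 (best alternative 10); Ben gets 12 (best alternative 5). Neither deviates — NE.
Both the station: Ava gets 10 (best alternative 2); Ben gets 8 (best alternative 7). Neither deviates — NE.
Both the library: Ava gets 9 (best alternative 6); Ben gets 10 (best alternative 9). Neither deviates — NE.
(the library, the station) is not a NE: Ava would switch to the station (10 > 2).
No other cell survives both best-response checks, so there are 3 pure NE.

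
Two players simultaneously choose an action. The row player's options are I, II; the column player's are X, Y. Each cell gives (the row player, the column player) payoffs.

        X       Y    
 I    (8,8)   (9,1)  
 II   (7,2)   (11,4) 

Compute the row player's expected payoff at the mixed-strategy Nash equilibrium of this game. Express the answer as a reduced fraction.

The column player mixes with probability q on X, chosen so the row player is indifferent: 8q + 9(1−q) = 7q + 11(1−q) gives q = 2/3.
The row player's expected payoff (from either row, since indifferent) is 8·2/3 + 9·1/3 = 25/3.

25/3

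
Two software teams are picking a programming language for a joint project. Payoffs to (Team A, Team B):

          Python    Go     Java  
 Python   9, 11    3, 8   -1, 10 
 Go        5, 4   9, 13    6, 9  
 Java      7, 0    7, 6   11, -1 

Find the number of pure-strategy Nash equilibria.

Both Python: Team A gets 9 (best alternative 7); Team B gets 11 (best alternative 10). Neither deviates — NE.
Both Go: Team A gets 9 (best alternative 7); Team B gets 13 (best alternative 9). Neither deviates — NE.
Both Java is not a NE: Team B would switch to Go (6 > -1).
No other cell survives both best-response checks, so there are 2 pure NE.

2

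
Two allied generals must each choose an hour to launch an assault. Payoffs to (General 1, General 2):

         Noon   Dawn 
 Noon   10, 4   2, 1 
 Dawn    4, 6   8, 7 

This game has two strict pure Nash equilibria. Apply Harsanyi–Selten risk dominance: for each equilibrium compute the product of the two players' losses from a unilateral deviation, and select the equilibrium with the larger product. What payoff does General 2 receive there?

4

At both Noon: General 1 loses 10 − 4 = 6 by deviating; General 2 loses 4 − 1 = 3. Product = 6·3 = 18.
At both Dawn: General 1 loses 8 − 2 = 6 by deviating; General 2 loses 7 − 6 = 1. Product = 6·1 = 6.
18 > 6, so both Noon is risk-dominant. General 2's payoff there is 4.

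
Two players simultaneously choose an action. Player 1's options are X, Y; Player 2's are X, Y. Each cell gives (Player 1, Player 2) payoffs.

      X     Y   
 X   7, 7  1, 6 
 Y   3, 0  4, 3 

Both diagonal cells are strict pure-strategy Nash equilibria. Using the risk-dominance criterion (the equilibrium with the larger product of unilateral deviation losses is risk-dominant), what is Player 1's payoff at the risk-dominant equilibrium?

4

At both X: Player 1 loses 7 − 3 = 4 by deviating; Player 2 loses 7 − 6 = 1. Product = 4·1 = 4.
At both Y: Player 1 loses 4 − 1 = 3 by deviating; Player 2 loses 3 − 0 = 3. Product = 3·3 = 9.
9 > 4, so both Y is risk-dominant. Player 1's payoff there is 4.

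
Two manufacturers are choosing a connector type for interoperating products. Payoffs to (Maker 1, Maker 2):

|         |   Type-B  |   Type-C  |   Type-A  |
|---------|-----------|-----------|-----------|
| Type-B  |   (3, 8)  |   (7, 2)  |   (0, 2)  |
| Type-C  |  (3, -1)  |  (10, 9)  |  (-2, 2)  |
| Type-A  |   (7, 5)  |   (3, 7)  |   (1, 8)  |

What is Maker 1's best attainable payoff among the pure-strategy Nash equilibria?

Both Type-C is a pure NE (Maker 1: 10 ≥ 7; Maker 2: 9 ≥ 2). Maker 1 gets 10.
Both Type-A is a pure NE (Maker 1: 1 ≥ 0; Maker 2: 8 ≥ 7). Maker 1 gets 1.
Every other cell has a profitable deviation for at least one player. Highest of {10, 1} is 10.

10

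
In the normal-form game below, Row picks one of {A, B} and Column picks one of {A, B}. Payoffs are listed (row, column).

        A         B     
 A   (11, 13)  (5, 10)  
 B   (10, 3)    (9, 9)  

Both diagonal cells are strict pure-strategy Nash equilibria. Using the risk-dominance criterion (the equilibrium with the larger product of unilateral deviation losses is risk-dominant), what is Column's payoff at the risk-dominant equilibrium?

9

At both A: Row loses 11 − 10 = 1 by deviating; Column loses 13 − 10 = 3. Product = 1·3 = 3.
At both B: Row loses 9 − 5 = 4 by deviating; Column loses 9 − 3 = 6. Product = 4·6 = 24.
24 > 3, so both B is risk-dominant. Column's payoff there is 9.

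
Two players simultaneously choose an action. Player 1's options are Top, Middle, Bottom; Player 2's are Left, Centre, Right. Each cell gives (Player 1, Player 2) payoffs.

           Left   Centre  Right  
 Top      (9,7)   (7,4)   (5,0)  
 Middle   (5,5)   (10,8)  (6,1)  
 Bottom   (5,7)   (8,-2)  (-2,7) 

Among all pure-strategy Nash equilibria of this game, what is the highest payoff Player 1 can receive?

10

(Top, Left) is a pure NE (Player 1: 9 ≥ 5; Player 2: 7 ≥ 4). Player 1 gets 9.
(Middle, Centre) is a pure NE (Player 1: 10 ≥ 8; Player 2: 8 ≥ 5). Player 1 gets 10.
Every other cell has a profitable deviation for at least one player. Highest of {9, 10} is 10.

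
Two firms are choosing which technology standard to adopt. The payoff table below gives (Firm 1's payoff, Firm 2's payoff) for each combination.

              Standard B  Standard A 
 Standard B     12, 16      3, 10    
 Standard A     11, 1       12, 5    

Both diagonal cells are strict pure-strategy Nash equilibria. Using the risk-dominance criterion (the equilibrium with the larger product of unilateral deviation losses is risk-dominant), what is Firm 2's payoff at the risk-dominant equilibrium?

5

At both Standard B: Firm 1 loses 12 − 11 = 1 by deviating; Firm 2 loses 16 − 10 = 6. Product = 1·6 = 6.
At both Standard A: Firm 1 loses 12 − 3 = 9 by deviating; Firm 2 loses 5 − 1 = 4. Product = 9·4 = 36.
36 > 6, so both Standard A is risk-dominant. Firm 2's payoff there is 5.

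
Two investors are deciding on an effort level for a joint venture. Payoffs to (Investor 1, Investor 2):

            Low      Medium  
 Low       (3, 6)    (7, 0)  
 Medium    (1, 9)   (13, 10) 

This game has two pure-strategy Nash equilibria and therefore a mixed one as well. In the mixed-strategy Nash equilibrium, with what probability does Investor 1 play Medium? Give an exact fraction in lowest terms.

6/7

Investor 1's mix p on Low must make Investor 2 indifferent between Low and Medium.
Investor 2's payoff from Low: 6p + 9(1−p). From Medium: 0p + 10(1−p).
Set equal: 6p = 1(1−p) → p = 1/7.
Probability on Medium is 1 − 1/7 = 6/7.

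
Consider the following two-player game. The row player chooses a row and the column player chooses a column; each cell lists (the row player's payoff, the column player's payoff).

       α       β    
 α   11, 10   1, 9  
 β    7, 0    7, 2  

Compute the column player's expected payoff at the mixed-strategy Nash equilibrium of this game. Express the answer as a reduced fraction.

The row player mixes with probability p on α, chosen so the column player is indifferent: 10p + 0(1−p) = 9p + 2(1−p) gives p = 2/3.
The column player's expected payoff is 10·2/3 + 0·1/3 = 20/3.

20/3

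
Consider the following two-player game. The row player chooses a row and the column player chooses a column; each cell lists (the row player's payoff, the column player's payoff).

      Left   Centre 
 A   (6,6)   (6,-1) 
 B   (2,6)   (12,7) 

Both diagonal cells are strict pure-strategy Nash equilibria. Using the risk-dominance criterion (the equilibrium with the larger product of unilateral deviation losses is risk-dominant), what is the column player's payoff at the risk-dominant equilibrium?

At (A, Left): the row player loses 6 − 2 = 4 by deviating; the column player loses 6 − (-1) = 7. Product = 4·7 = 28.
At (B, Centre): the row player loses 12 − 6 = 6 by deviating; the column player loses 7 − 6 = 1. Product = 6·1 = 6.
28 > 6, so (A, Left) is risk-dominant. The column player's payoff there is 6.

6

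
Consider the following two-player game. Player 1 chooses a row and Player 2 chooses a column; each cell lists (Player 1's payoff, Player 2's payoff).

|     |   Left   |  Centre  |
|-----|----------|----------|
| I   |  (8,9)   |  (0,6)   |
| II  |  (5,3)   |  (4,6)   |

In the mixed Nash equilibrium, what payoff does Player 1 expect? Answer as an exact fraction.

32/7

Player 2 mixes with probability q on Left, chosen so Player 1 is indifferent: 8q + 0(1−q) = 5q + 4(1−q) gives q = 4/7.
Player 1's expected payoff (from either row, since indifferent) is 8·4/7 + 0·3/7 = 32/7.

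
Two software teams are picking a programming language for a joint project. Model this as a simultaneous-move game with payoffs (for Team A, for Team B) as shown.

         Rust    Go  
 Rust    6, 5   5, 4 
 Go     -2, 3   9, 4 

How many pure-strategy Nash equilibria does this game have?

Both Rust: Team A gets 6 (best alternative -2); Team B gets 5 (best alternative 4). Neither deviates — NE.
Both Go: Team A gets 9 (best alternative 5); Team B gets 4 (best alternative 3). Neither deviates — NE.
(Go, Rust) is not a NE: Team A would switch to Rust (6 > -2).
No other cell survives both best-response checks, so there are 2 pure NE.

2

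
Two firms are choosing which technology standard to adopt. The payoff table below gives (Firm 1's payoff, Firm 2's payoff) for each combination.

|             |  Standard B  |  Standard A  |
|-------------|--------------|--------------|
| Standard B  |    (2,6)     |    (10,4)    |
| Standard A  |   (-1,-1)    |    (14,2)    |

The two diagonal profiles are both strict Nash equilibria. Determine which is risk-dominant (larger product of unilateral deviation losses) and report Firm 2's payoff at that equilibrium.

2

At both Standard B: Firm 1 loses 2 − (-1) = 3 by deviating; Firm 2 loses 6 − 4 = 2. Product = 3·2 = 6.
At both Standard A: Firm 1 loses 14 − 10 = 4 by deviating; Firm 2 loses 2 − (-1) = 3. Product = 4·3 = 12.
12 > 6, so both Standard A is risk-dominant. Firm 2's payoff there is 2.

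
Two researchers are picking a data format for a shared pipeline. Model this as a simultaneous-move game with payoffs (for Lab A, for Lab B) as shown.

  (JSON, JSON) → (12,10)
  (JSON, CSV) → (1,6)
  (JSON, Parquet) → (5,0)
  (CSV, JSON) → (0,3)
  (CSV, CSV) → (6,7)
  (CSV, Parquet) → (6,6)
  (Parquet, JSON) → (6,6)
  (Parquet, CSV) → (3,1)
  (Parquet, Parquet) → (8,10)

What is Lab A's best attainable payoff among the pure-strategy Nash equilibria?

Both JSON is a pure NE (Lab A: 12 ≥ 6; Lab B: 10 ≥ 6). Lab A gets 12.
Both CSV is a pure NE (Lab A: 6 ≥ 3; Lab B: 7 ≥ 6). Lab A gets 6.
Both Parquet is a pure NE (Lab A: 8 ≥ 6; Lab B: 10 ≥ 6). Lab A gets 8.
Every other cell has a profitable deviation for at least one player. Highest of {12, 6, 8} is 12.

12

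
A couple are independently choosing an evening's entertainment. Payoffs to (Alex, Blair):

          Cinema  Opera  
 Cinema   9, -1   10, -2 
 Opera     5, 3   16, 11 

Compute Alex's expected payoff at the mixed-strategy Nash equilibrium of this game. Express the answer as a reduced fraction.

Blair mixes with probability q on Cinema, chosen so Alex is indifferent: 9q + 10(1−q) = 5q + 16(1−q) gives q = 3/5.
Alex's expected payoff (from either row, since indifferent) is 9·3/5 + 10·2/5 = 47/5.

47/5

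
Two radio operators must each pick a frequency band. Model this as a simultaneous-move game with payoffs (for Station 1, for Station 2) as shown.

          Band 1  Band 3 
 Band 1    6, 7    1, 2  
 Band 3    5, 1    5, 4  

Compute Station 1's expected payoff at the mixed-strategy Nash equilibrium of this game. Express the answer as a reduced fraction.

Station 2 mixes with probability q on Band 1, chosen so Station 1 is indifferent: 6q + 1(1−q) = 5q + 5(1−q) gives q = 4/5.
Station 1's expected payoff (from either row, since indifferent) is 6·4/5 + 1·1/5 = 5.

5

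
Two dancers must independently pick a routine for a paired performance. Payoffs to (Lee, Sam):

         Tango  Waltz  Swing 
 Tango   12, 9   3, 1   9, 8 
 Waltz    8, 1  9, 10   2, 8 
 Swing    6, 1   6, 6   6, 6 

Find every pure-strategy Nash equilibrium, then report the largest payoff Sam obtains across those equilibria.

Both Tango is a pure NE (Lee: 12 ≥ 8; Sam: 9 ≥ 8). Sam gets 9.
Both Waltz is a pure NE (Lee: 9 ≥ 6; Sam: 10 ≥ 8). Sam gets 10.
Every other cell has a profitable deviation for at least one player. Highest of {9, 10} is 10.

10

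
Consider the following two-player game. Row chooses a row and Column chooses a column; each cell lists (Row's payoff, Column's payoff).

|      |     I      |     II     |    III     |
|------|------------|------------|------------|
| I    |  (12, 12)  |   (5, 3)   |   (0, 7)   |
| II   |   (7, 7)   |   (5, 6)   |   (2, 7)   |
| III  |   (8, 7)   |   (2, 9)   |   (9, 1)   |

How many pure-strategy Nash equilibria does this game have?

1

Both I: Row gets 12 (best alternative 8); Column gets 12 (best alternative 7). Neither deviates — NE.
Both III is not a NE: Column would switch to II (9 > 1).
No other cell survives both best-response checks, so there is 1 pure NE.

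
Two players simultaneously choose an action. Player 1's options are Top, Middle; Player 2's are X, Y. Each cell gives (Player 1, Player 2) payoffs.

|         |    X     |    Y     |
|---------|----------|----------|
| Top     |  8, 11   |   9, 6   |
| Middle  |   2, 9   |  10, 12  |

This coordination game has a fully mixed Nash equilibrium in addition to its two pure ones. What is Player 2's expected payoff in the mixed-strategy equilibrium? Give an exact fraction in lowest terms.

39/4

Player 1 mixes with probability p on Top, chosen so Player 2 is indifferent: 11p + 9(1−p) = 6p + 12(1−p) gives p = 3/8.
Player 2's expected payoff is 11·3/8 + 9·5/8 = 39/4.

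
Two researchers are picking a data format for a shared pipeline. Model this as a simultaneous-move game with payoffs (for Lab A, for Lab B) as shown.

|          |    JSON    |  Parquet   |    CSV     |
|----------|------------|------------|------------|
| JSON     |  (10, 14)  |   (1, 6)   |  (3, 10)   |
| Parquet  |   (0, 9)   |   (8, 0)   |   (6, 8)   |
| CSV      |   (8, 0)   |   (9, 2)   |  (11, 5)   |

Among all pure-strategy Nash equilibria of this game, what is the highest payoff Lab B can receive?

14

Both JSON is a pure NE (Lab A: 10 ≥ 8; Lab B: 14 ≥ 10). Lab B gets 14.
Both CSV is a pure NE (Lab A: 11 ≥ 6; Lab B: 5 ≥ 2). Lab B gets 5.
Every other cell has a profitable deviation for at least one player. Highest of {14, 5} is 14.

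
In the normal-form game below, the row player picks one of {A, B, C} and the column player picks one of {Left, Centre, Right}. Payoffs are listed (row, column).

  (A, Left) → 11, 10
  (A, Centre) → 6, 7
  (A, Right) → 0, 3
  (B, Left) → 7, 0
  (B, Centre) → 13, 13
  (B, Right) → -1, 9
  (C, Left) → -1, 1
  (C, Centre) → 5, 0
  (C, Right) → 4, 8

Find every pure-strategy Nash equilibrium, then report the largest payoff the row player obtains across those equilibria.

(A, Left) is a pure NE (the row player: 11 ≥ 7; the column player: 10 ≥ 7). The row player gets 11.
(B, Centre) is a pure NE (the row player: 13 ≥ 6; the column player: 13 ≥ 9). The row player gets 13.
(C, Right) is a pure NE (the row player: 4 ≥ 0; the column player: 8 ≥ 1). The row player gets 4.
Every other cell has a profitable deviation for at least one player. Highest of {11, 13, 4} is 13.

13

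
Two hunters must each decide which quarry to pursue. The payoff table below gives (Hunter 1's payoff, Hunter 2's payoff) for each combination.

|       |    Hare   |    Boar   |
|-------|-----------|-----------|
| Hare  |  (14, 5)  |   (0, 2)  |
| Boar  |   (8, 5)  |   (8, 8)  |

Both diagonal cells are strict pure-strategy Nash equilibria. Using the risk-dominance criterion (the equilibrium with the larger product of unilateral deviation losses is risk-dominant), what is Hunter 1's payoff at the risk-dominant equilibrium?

8

At both Hare: Hunter 1 loses 14 − 8 = 6 by deviating; Hunter 2 loses 5 − 2 = 3. Product = 6·3 = 18.
At both Boar: Hunter 1 loses 8 − 0 = 8 by deviating; Hunter 2 loses 8 − 5 = 3. Product = 8·3 = 24.
24 > 18, so both Boar is risk-dominant. Hunter 1's payoff there is 8.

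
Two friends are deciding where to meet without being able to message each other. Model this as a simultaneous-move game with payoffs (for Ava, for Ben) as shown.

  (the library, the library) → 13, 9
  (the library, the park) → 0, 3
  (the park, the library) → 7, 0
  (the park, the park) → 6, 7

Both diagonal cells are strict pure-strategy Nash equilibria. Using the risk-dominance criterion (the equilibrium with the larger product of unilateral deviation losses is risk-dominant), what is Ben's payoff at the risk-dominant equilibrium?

7

At both the library: Ava loses 13 − 7 = 6 by deviating; Ben loses 9 − 3 = 6. Product = 6·6 = 36.
At both the park: Ava loses 6 − 0 = 6 by deviating; Ben loses 7 − 0 = 7. Product = 6·7 = 42.
42 > 36, so both the park is risk-dominant. Ben's payoff there is 7.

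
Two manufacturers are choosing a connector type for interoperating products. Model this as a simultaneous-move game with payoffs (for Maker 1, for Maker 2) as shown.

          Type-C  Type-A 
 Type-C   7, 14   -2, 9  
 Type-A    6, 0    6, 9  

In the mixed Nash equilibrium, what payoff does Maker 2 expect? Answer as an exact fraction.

Maker 1 mixes with probability p on Type-C, chosen so Maker 2 is indifferent: 14p + 0(1−p) = 9p + 9(1−p) gives p = 9/14.
Maker 2's expected payoff is 14·9/14 + 0·5/14 = 9.

9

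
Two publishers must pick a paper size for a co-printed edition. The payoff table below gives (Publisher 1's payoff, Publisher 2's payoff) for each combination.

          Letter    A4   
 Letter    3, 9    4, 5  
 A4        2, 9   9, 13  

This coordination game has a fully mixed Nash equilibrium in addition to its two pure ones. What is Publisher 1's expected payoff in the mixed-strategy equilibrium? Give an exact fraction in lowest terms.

19/6

Publisher 2 mixes with probability q on Letter, chosen so Publisher 1 is indifferent: 3q + 4(1−q) = 2q + 9(1−q) gives q = 5/6.
Publisher 1's expected payoff (from either row, since indifferent) is 3·5/6 + 4·1/6 = 19/6.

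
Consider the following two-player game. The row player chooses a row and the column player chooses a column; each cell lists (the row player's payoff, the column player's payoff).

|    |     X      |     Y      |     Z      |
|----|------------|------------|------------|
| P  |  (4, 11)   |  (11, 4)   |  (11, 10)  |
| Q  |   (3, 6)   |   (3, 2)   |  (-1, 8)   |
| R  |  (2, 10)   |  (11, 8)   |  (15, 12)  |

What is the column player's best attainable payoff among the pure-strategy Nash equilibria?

12

(P, X) is a pure NE (the row player: 4 ≥ 3; the column player: 11 ≥ 10). The column player gets 11.
(R, Z) is a pure NE (the row player: 15 ≥ 11; the column player: 12 ≥ 10). The column player gets 12.
Every other cell has a profitable deviation for at least one player. Highest of {11, 12} is 12.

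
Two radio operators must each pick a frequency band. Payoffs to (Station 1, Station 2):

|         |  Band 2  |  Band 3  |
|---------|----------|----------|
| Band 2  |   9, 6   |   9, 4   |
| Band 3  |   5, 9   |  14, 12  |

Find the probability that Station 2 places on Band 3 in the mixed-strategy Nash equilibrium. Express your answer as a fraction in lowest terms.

4/9

Station 2's mix q on Band 2 must make Station 1 indifferent between Band 2 and Band 3.
Station 1's payoff from Band 2: 9q + 9(1−q). From Band 3: 5q + 14(1−q).
Set equal: 4q = 5(1−q) → q = 5/9.
Probability on Band 3 is 1 − 5/9 = 4/9.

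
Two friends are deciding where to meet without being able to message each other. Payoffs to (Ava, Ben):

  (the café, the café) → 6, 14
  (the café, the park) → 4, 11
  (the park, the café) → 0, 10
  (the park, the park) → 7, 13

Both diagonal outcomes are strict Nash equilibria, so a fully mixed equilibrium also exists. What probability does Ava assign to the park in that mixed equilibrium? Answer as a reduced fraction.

1/2

Ava's mix p on the café must make Ben indifferent between the café and the park.
Ben's payoff from the café: 14p + 10(1−p). From the park: 11p + 13(1−p).
Set equal: 3p = 3(1−p) → p = 3/6 = 1/2.
Probability on the park is 1 − 1/2 = 1/2.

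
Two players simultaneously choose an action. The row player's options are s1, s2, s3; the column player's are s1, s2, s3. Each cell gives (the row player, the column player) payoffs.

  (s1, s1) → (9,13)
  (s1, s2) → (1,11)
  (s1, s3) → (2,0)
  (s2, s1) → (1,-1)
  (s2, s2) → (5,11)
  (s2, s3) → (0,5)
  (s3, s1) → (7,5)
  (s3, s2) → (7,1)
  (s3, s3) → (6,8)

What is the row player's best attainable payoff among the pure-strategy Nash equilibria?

Both s1 is a pure NE (the row player: 9 ≥ 7; the column player: 13 ≥ 11). The row player gets 9.
Both s3 is a pure NE (the row player: 6 ≥ 2; the column player: 8 ≥ 5). The row player gets 6.
Every other cell has a profitable deviation for at least one player. Highest of {9, 6} is 9.

9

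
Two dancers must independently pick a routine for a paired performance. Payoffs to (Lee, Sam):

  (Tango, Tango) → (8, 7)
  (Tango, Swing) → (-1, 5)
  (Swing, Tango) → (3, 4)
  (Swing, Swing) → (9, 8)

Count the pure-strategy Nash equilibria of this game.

2

Both Tango: Lee gets 8 (best alternative 3); Sam gets 7 (best alternative 5). Neither deviates — NE.
Both Swing: Lee gets 9 (best alternative -1); Sam gets 8 (best alternative 4). Neither deviates — NE.
(Swing, Tango) is not a NE: Lee would switch to Tango (8 > 3).
No other cell survives both best-response checks, so there are 2 pure NE.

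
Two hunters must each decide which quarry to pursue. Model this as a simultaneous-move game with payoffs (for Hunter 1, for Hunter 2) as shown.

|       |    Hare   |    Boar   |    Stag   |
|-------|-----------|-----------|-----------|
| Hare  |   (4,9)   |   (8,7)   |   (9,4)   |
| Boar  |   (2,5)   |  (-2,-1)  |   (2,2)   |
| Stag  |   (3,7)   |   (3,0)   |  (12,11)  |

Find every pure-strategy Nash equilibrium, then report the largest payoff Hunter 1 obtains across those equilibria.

12

Both Hare is a pure NE (Hunter 1: 4 ≥ 3; Hunter 2: 9 ≥ 7). Hunter 1 gets 4.
Both Stag is a pure NE (Hunter 1: 12 ≥ 9; Hunter 2: 11 ≥ 7). Hunter 1 gets 12.
Every other cell has a profitable deviation for at least one player. Highest of {4, 12} is 12.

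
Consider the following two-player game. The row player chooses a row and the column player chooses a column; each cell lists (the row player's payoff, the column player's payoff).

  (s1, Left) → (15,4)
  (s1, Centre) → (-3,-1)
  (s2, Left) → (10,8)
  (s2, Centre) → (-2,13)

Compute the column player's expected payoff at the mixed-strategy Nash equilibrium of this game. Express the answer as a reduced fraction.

The row player mixes with probability p on s1, chosen so the column player is indifferent: 4p + 8(1−p) = (-1)p + 13(1−p) gives p = 1/2.
The column player's expected payoff is 4·1/2 + 8·1/2 = 6.

6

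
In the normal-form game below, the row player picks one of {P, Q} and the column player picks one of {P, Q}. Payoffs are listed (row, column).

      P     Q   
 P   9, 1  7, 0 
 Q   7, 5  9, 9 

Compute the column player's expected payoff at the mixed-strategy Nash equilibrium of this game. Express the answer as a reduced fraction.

9/5

The row player mixes with probability p on P, chosen so the column player is indifferent: 1p + 5(1−p) = 0p + 9(1−p) gives p = 4/5.
The column player's expected payoff is 1·4/5 + 5·1/5 = 9/5.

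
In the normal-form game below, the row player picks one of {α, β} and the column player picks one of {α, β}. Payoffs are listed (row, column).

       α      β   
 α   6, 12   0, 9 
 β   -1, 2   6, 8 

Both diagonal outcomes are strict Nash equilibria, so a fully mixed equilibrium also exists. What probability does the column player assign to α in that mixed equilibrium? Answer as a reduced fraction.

6/13

The column player's mix q on α must make the row player indifferent between α and β.
The row player's payoff from α: 6q + 0(1−q). From β: (-1)q + 6(1−q).
Set equal: 7q = 6(1−q) → q = 6/13.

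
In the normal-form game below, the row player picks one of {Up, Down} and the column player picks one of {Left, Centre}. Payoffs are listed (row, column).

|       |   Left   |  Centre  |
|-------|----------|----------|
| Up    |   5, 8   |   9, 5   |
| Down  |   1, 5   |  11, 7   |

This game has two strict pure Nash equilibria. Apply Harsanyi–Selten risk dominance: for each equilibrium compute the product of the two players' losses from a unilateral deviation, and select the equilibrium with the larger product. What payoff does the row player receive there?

At (Up, Left): the row player loses 5 − 1 = 4 by deviating; the column player loses 8 − 5 = 3. Product = 4·3 = 12.
At (Down, Centre): the row player loses 11 − 9 = 2 by deviating; the column player loses 7 − 5 = 2. Product = 2·2 = 4.
12 > 4, so (Up, Left) is risk-dominant. The row player's payoff there is 5.

5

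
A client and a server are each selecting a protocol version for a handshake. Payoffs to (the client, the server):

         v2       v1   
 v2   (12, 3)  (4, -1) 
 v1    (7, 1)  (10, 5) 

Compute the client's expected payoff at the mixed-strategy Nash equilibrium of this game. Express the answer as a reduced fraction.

The server mixes with probability q on v2, chosen so the client is indifferent: 12q + 4(1−q) = 7q + 10(1−q) gives q = 6/11.
The client's expected payoff (from either row, since indifferent) is 12·6/11 + 4·5/11 = 92/11.

92/11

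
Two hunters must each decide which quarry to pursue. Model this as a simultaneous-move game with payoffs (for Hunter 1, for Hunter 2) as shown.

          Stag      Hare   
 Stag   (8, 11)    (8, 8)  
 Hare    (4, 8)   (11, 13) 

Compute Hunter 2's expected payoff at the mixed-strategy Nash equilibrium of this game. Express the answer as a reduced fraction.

Hunter 1 mixes with probability p on Stag, chosen so Hunter 2 is indifferent: 11p + 8(1−p) = 8p + 13(1−p) gives p = 5/8.
Hunter 2's expected payoff is 11·5/8 + 8·3/8 = 79/8.

79/8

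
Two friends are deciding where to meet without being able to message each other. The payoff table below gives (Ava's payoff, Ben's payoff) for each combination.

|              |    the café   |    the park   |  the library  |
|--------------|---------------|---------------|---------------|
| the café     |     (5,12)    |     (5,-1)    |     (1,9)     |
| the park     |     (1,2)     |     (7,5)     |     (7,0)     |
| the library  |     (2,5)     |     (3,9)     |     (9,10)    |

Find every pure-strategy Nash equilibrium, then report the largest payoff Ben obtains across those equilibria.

Both the café is a pure NE (Ava: 5 ≥ 2; Ben: 12 ≥ 9). Ben gets 12.
Both the park is a pure NE (Ava: 7 ≥ 5; Ben: 5 ≥ 2). Ben gets 5.
Both the library is a pure NE (Ava: 9 ≥ 7; Ben: 10 ≥ 9). Ben gets 10.
Every other cell has a profitable deviation for at least one player. Highest of {12, 5, 10} is 12.

12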